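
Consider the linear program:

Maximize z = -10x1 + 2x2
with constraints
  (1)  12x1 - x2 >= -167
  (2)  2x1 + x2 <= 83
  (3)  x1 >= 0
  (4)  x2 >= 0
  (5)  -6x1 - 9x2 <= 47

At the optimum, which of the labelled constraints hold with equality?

Vertices and z = -10x1 + 2x2:
  (0, 83) → z = 166
  (83/2, 0) → z = -415
  (0, 0) → z = 0

The maximum is at (0, 83). Substituting into each constraint, equality holds for (2) and (3); the remaining constraints have slack.

(2) and (3)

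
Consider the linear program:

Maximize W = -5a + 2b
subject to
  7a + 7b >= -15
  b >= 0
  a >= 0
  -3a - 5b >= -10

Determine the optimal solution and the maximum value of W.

a = 0, b = 2, maximum W = 4

Extreme points and W = -5a + 2b:
  (0, 0) → W = 0
  (10/3, 0) → W = -50/3
  (0, 2) → W = 4

The optimum lies where a = 0 and -3a - 5b = -10.
Solving simultaneously gives a = 0, b = 2.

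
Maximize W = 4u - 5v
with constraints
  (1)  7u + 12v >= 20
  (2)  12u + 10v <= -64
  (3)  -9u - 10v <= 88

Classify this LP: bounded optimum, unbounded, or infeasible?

Feasible corners and W = 4u - 5v:
  (-484/37, 344/37) → W = -3656/37
  (-628/19, 398/19) → W = -4502/19
The feasible region has finitely many vertices and no improving ray; the maximum is -3656/37 at (-484/37, 344/37).

bounded optimum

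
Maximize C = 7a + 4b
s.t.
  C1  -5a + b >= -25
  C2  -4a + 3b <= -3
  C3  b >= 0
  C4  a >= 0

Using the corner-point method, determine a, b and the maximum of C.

Corner points and C = 7a + 4b:
  (72/11, 85/11) → C = 844/11
  (5, 0) → C = 35
  (3/4, 0) → C = 21/4

At the optimal vertex, -5a + b = -25 and -4a + 3b = -3.
Solving simultaneously gives a = 72/11, b = 85/11.

a = 72/11, b = 85/11, maximum C = 844/11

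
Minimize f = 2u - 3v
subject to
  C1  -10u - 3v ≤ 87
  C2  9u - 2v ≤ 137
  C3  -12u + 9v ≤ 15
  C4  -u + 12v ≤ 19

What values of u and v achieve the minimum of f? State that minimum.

u = -1/15, v = 71/45, minimum f = -73/15

Extreme points and f = 2u - 3v:
  (237/47, -2153/47) → f = 6933/47
  (-46/7, -149/21) → f = 57/7
  (841/53, 154/53) → f = 1220/53
  (-1/15, 71/45) → f = -73/15

The binding constraints are -12u + 9v = 15 and -u + 12v = 19.
Solving simultaneously gives u = -1/15, v = 71/45.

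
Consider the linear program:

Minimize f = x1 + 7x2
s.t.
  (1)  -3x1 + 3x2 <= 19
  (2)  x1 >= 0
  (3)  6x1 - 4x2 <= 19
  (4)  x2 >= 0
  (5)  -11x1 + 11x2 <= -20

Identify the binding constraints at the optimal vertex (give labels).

(4) and (5)

Vertices and f = x1 + 7x2:
  (19/6, 0) → f = 19/6
  (129/22, 89/22) → f = 376/11
  (20/11, 0) → f = 20/11

The minimum is at (20/11, 0). Substituting into each constraint, equality holds for (4) and (5); the remaining constraints have slack.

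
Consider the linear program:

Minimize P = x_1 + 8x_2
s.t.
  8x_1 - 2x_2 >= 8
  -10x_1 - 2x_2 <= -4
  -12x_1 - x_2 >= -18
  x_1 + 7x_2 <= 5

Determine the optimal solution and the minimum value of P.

x_1 = 16/7, x_2 = -66/7, minimum P = -512/7

Vertices and P = x_1 + 8x_2:
  (2/3, -4/3) → P = -10
  (33/29, 16/29) → P = 161/29
  (16/7, -66/7) → P = -512/7
  (121/83, 42/83) → P = 457/83

At the optimal vertex, -10x_1 - 2x_2 = -4 and -12x_1 - x_2 = -18.
Solving simultaneously gives x_1 = 16/7, x_2 = -66/7.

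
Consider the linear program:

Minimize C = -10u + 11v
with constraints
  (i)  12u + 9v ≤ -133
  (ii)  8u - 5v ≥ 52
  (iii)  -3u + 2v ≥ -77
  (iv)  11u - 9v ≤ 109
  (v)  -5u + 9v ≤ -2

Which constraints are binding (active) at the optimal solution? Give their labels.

Vertices and C = -10u + 11v:
  (-197/132, -422/33) → C = -8299/66
  (-24/23, -2771/207) → C = -28321/207
  (-77/17, -300/17) → C = -2530/17

The minimum is at (-77/17, -300/17). Substituting into each constraint, equality holds for (ii) and (iv); the remaining constraints have slack.

(ii) and (iv)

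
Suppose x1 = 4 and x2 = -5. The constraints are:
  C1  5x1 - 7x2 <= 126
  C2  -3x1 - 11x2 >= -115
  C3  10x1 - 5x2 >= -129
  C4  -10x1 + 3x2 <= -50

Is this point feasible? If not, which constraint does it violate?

C1: 55 ≤ 126 ✓
C2: 43 ≥ -115 ✓
C3: 65 ≥ -129 ✓
C4: -55 ≤ -50 ✓

feasible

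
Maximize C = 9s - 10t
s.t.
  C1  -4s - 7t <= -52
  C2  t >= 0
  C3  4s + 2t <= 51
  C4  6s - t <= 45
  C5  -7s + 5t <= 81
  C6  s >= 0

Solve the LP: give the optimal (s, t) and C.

Vertices and C = 9s - 10t:
  (367/46, 66/23) → C = 1983/46
  (0, 52/7) → C = -520/7
  (141/16, 63/8) → C = 9/16
  (93/34, 681/34) → C = -5973/34
  (0, 81/5) → C = -162

At the optimal vertex, -4s - 7t = -52 and 6s - t = 45.
Solving simultaneously gives s = 367/46, t = 66/23.

s = 367/46, t = 66/23, maximum C = 1983/46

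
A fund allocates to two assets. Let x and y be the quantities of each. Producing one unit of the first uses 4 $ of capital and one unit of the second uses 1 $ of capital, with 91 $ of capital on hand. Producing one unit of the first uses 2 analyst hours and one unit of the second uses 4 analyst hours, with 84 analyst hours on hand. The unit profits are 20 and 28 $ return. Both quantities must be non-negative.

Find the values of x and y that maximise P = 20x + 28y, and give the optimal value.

x = 20, y = 11, maximum P = 708

Feasible corners and P = 20x + 28y:
  (0, 0) → P = 0
  (0, 21) → P = 588
  (91/4, 0) → P = 455
  (20, 11) → P = 708

The binding constraints are 4x + y = 91 and 2x + 4y = 84.
Solving simultaneously gives x = 20, y = 11.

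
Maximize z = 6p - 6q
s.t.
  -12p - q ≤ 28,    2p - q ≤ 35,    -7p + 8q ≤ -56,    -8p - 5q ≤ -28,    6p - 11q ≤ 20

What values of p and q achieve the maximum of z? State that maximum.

p = 365/16, q = 85/8, maximum z = 585/8

Corner points and z = 6p - 6q:
  (224/9, 133/9) → z = 182/3
  (365/16, 85/8) → z = 585/8
  (456/29, 196/29) → z = 1560/29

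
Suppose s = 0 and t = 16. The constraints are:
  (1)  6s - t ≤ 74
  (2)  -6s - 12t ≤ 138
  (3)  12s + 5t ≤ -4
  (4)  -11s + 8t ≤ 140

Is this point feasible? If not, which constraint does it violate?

Constraint (3): 12s + 5t = 80, which is not ≤ -4. All other constraints are satisfied.

not feasible — violates (3)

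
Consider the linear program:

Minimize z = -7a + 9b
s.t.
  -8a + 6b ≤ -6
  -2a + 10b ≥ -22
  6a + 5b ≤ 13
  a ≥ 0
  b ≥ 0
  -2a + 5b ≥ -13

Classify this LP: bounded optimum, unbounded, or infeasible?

Extreme points and z = -7a + 9b:
  (27/19, 17/19) → z = -36/19
  (3/4, 0) → z = -21/4
  (13/6, 0) → z = -91/6
The feasible region has finitely many vertices and no improving ray; the minimum is -91/6 at (13/6, 0).

bounded optimum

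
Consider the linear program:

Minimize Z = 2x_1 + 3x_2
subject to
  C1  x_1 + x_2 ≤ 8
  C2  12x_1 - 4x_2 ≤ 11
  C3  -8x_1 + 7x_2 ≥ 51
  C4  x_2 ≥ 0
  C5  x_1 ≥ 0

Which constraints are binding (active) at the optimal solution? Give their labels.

C3 and C5

Extreme points and Z = 2x_1 + 3x_2:
  (1/3, 23/3) → Z = 71/3
  (0, 8) → Z = 24
  (0, 51/7) → Z = 153/7

The minimum is at (0, 51/7). Substituting into each constraint, equality holds for C3 and C5; the remaining constraints have slack.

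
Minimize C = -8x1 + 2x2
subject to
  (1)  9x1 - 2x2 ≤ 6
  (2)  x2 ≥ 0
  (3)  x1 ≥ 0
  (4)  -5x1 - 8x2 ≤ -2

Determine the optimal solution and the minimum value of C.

Feasible corners and C = -8x1 + 2x2:
  (2/3, 0) → C = -16/3
  (2/5, 0) → C = -16/5
  (0, 1/4) → C = 1/2
The feasible region is unbounded (it extends along (0, 1), (2, 9)), but C strictly increases along every unbounded feasible direction, so there is no improving ray and the minimum is attained at a vertex.

The optimum lies where 9x1 - 2x2 = 6 and x2 = 0.
Solving simultaneously gives x1 = 2/3, x2 = 0.

x1 = 2/3, x2 = 0, minimum C = -16/3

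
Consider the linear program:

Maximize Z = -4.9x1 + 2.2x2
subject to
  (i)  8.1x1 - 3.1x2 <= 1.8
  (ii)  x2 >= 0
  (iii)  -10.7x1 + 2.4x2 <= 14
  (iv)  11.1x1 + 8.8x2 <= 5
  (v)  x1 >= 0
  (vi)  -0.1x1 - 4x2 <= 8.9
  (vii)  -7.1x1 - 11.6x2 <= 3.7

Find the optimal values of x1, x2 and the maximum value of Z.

Corner points and Z = -4.9x1 + 2.2x2:
  (2/9, 0) → Z = -49/45
  (3134/10569, 684/3523) → Z = -54211/52845
  (0, 0) → Z = 0
  (0, 25/44) → Z = 5/4

x1 = 0, x2 = 25/44, maximum Z = 5/4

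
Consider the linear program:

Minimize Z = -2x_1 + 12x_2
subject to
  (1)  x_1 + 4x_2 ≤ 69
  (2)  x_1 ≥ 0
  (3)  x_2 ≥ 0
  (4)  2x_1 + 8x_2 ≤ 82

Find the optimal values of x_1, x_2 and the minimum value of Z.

x_1 = 41, x_2 = 0, minimum Z = -82

Feasible corners and Z = -2x_1 + 12x_2:
  (0, 0) → Z = 0
  (0, 41/4) → Z = 123
  (41, 0) → Z = -82

At the optimal vertex, x_2 = 0 and 2x_1 + 8x_2 = 82.
Solving simultaneously gives x_1 = 41, x_2 = 0.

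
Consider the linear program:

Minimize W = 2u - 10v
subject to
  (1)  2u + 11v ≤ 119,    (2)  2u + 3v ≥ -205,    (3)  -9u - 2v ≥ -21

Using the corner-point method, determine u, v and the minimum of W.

Vertices and W = 2u - 10v:
  (-653/4, 81/2) → W = -1463/2
  (-7/95, 1029/95) → W = -10304/95
  (473/23, -1887/23) → W = 19816/23

u = -653/4, v = 81/2, minimum W = -1463/2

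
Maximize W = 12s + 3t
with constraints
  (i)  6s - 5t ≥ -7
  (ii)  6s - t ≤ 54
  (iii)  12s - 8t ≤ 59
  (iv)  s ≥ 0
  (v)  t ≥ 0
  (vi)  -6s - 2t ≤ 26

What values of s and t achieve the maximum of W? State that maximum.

s = 277/24, t = 61/4, maximum W = 737/4

Feasible corners and W = 12s + 3t:
  (277/24, 61/4) → W = 737/4
  (0, 7/5) → W = 21/5
  (373/36, 49/6) → W = 893/6
  (59/12, 0) → W = 59
  (0, 0) → W = 0

The optimum lies where 6s - 5t = -7 and 6s - t = 54.
Solving simultaneously gives s = 277/24, t = 61/4.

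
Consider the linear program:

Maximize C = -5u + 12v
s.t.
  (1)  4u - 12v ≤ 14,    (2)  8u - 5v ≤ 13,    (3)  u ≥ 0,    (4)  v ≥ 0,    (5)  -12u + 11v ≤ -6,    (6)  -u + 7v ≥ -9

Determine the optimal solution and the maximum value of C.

u = 113/28, v = 27/7, maximum C = 731/28

Feasible corners and C = -5u + 12v:
  (13/8, 0) → C = -65/8
  (113/28, 27/7) → C = 731/28
  (1/2, 0) → C = -5/2

The optimum lies where 8u - 5v = 13 and -12u + 11v = -6.
Solving simultaneously gives u = 113/28, v = 27/7.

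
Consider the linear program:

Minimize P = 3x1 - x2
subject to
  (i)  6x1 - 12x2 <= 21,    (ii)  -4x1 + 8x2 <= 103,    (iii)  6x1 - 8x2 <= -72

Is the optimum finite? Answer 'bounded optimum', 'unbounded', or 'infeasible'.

From the feasible point (-43, -93/4), moving in the direction (-12, -6) keeps every constraint satisfied while P decreases without bound.

unbounded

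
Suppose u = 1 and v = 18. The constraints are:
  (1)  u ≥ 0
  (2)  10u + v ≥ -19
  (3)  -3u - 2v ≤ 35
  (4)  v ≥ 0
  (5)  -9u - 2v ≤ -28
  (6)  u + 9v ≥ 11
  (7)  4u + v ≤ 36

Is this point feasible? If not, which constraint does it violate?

feasible

(1): 1 ≥ 0 ✓
(2): 28 ≥ -19 ✓
(3): -39 ≤ 35 ✓
(4): 18 ≥ 0 ✓
(5): -45 ≤ -28 ✓
(6): 163 ≥ 11 ✓
(7): 22 ≤ 36 ✓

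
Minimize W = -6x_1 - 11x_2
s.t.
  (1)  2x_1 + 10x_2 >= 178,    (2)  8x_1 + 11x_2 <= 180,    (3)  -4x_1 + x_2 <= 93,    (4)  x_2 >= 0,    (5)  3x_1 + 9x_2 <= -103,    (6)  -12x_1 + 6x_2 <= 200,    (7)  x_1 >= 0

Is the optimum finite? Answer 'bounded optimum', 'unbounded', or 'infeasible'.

infeasible

The boundaries -12x_1 + 6x_2 = 200 and x_1 = 0 meet at (0, 100/3), but that point violates 8x_1 + 11x_2 ≤ 180. Every candidate vertex is excluded by some other constraint, so the feasible region is empty.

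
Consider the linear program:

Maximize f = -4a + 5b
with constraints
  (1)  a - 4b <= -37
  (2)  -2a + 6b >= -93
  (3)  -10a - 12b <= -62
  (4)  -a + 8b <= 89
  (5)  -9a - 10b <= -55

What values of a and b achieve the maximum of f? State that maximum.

Extreme points and f = -4a + 5b:
  (15, 13) → f = 5
  (-75/23, 194/23) → f = 1270/23
  (-225/41, 428/41) → f = 3040/41

The optimum lies where -a + 8b = 89 and -9a - 10b = -55.
Solving simultaneously gives a = -225/41, b = 428/41.

a = -225/41, b = 428/41, maximum f = 3040/41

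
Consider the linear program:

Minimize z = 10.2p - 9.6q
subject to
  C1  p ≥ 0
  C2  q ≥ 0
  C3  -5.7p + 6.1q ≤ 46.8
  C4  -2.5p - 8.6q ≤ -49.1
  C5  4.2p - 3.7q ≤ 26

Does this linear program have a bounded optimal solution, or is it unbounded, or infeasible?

bounded optimum

Feasible corners and z = 10.2p - 9.6q:
  (0, 468/61) → z = -22464/305
  (0, 491/86) → z = -11784/215
  (33176/453, 11492/151) → z = 12376/755
  (40527/4537, 14122/4537) → z = 1389021/22685
The feasible region has finitely many vertices and no improving ray; the minimum is -22464/305 at (0, 468/61).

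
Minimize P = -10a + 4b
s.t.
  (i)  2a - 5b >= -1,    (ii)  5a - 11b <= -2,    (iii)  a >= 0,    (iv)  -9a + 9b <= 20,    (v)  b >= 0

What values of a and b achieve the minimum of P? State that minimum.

a = 1/3, b = 1/3, minimum P = -2

Corner points and P = -10a + 4b:
  (1/3, 1/3) → P = -2
  (0, 1/5) → P = 4/5
  (0, 2/11) → P = 8/11

The optimum lies where 2a - 5b = -1 and 5a - 11b = -2.
Solving simultaneously gives a = 1/3, b = 1/3.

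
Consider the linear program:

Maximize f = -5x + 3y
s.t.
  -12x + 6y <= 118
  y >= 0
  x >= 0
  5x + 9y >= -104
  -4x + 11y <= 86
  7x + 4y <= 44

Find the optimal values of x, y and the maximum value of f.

Vertices and f = -5x + 3y:
  (0, 0) → f = 0
  (44/7, 0) → f = -220/7
  (0, 86/11) → f = 258/11
  (140/93, 778/93) → f = 1634/93

At the optimal vertex, x = 0 and -4x + 11y = 86.
Solving simultaneously gives x = 0, y = 86/11.

x = 0, y = 86/11, maximum f = 258/11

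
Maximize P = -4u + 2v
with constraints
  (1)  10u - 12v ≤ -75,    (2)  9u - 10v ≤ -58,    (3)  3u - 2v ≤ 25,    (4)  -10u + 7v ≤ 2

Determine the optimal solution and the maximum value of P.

Vertices and P = -4u + 2v:
  (61/2, 133/4) → P = -111/2
  (386/37, 562/37) → P = -420/37
  (179, 256) → P = -204

At the optimal vertex, 9u - 10v = -58 and -10u + 7v = 2.
Solving simultaneously gives u = 386/37, v = 562/37.

u = 386/37, v = 562/37, maximum P = -420/37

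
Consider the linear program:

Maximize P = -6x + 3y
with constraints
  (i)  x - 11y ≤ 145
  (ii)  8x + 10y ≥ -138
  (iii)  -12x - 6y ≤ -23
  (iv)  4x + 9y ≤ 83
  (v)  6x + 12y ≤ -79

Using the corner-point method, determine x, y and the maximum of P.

The optimum lies where -12x - 6y = -23 and 6x + 12y = -79.
Solving simultaneously gives x = 125/18, y = -181/18.

x = 125/18, y = -181/18, maximum P = -431/6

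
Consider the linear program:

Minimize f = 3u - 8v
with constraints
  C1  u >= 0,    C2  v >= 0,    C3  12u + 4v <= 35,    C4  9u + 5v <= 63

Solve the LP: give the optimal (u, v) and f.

Corner points and f = 3u - 8v:
  (0, 0) → f = 0
  (0, 35/4) → f = -70
  (35/12, 0) → f = 35/4

u = 0, v = 35/4, minimum f = -70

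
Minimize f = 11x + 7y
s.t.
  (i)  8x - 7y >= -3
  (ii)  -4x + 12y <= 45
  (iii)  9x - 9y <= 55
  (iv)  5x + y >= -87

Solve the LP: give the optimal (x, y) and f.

Vertices and f = 11x + 7y:
  (279/68, 87/17) → f = 5505/68
  (-612/43, -681/43) → f = -11499/43
  (355/24, 625/72) → f = 8045/36
  (-364/27, -529/27) → f = -2569/9

x = -364/27, y = -529/27, minimum f = -2569/9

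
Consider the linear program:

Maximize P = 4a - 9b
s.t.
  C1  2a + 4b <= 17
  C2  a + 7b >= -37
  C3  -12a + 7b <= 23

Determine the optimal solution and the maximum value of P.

Feasible corners and P = 4a - 9b:
  (267/10, -91/10) → P = 1887/10
  (27/62, 125/31) → P = -1071/31
  (-60/13, -421/91) → P = 2109/91

The optimum lies where 2a + 4b = 17 and a + 7b = -37.
Solving simultaneously gives a = 267/10, b = -91/10.

a = 267/10, b = -91/10, maximum P = 1887/10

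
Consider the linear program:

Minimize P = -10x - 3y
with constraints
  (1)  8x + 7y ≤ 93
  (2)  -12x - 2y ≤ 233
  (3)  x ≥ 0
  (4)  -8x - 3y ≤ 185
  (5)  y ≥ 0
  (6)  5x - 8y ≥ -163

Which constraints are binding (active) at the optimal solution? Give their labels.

(1) and (5)

Vertices and P = -10x - 3y:
  (0, 93/7) → P = -279/7
  (93/8, 0) → P = -465/4
  (0, 0) → P = 0

The minimum is at (93/8, 0). Substituting into each constraint, equality holds for (1) and (5); the remaining constraints have slack.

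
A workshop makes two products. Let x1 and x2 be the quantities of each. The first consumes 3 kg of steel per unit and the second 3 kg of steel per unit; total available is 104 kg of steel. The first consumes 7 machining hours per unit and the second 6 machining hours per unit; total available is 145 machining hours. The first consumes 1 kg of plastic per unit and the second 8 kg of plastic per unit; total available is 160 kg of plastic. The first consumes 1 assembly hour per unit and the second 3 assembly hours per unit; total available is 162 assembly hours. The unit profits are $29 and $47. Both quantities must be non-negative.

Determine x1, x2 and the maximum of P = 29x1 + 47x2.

Extreme points and P = 29x1 + 47x2:
  (0, 0) → P = 0
  (0, 20) → P = 940
  (145/7, 0) → P = 4205/7
  (4, 39/2) → P = 2065/2

x1 = 4, x2 = 39/2, maximum P = 2065/2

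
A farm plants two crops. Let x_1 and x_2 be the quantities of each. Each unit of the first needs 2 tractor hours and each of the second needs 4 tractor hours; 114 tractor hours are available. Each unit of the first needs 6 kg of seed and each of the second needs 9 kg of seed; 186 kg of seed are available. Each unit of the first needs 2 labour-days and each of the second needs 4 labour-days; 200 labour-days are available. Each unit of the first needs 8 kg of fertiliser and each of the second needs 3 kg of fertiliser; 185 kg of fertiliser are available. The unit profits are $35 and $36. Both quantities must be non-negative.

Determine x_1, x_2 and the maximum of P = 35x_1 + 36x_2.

x_1 = 41/2, x_2 = 7, maximum P = 1939/2

Extreme points and P = 35x_1 + 36x_2:
  (0, 0) → P = 0
  (0, 62/3) → P = 744
  (185/8, 0) → P = 6475/8
  (41/2, 7) → P = 1939/2

The binding constraints are 6x_1 + 9x_2 = 186 and 8x_1 + 3x_2 = 185.
Solving simultaneously gives x_1 = 41/2, x_2 = 7.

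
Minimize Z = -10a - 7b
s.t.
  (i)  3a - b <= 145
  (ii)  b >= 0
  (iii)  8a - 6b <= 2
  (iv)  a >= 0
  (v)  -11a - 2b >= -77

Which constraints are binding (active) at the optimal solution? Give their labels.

(iv) and (v)

Feasible corners and Z = -10a - 7b:
  (1/4, 0) → Z = -5/2
  (0, 0) → Z = 0
  (233/41, 297/41) → Z = -4409/41
  (0, 77/2) → Z = -539/2

The minimum is at (0, 77/2). Substituting into each constraint, equality holds for (iv) and (v); the remaining constraints have slack.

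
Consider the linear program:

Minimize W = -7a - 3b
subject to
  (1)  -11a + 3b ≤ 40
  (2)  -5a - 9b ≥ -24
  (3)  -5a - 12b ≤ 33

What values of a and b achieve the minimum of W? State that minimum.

a = 39, b = -19, minimum W = -216

Corner points and W = -7a - 3b:
  (-48/19, 232/57) → W = 104/19
  (-193/49, -163/147) → W = 1514/49
  (39, -19) → W = -216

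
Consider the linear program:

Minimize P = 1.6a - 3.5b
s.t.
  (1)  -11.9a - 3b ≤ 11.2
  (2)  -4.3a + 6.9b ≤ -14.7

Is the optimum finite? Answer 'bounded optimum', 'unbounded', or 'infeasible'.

unbounded

From the feasible point (-1106/3167, -22309/9501), moving in the direction (6.9, 4.3) keeps every constraint satisfied while P decreases without bound.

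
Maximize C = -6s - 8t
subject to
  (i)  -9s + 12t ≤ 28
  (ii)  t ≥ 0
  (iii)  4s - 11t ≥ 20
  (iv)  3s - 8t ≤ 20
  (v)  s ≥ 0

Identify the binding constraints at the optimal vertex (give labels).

Vertices and C = -6s - 8t:
  (5, 0) → C = -30
  (20/3, 0) → C = -40
  (60, 20) → C = -520

The maximum is at (5, 0). Substituting into each constraint, equality holds for (ii) and (iii); the remaining constraints have slack.

(ii) and (iii)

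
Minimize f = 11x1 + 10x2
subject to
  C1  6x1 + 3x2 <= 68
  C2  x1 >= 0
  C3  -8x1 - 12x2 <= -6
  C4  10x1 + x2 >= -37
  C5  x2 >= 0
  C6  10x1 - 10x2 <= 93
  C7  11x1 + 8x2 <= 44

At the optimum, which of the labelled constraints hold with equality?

C2 and C3

Extreme points and f = 11x1 + 10x2:
  (0, 1/2) → f = 5
  (0, 11/2) → f = 55
  (3/4, 0) → f = 33/4
  (4, 0) → f = 44

The minimum is at (0, 1/2). Substituting into each constraint, equality holds for C2 and C3; the remaining constraints have slack.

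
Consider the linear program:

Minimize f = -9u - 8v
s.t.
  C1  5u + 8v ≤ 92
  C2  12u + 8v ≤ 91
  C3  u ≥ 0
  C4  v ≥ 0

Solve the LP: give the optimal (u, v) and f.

u = 0, v = 91/8, minimum f = -91

Vertices and f = -9u - 8v:
  (0, 91/8) → f = -91
  (91/12, 0) → f = -273/4
  (0, 0) → f = 0

At the optimal vertex, 12u + 8v = 91 and u = 0.
Solving simultaneously gives u = 0, v = 91/8.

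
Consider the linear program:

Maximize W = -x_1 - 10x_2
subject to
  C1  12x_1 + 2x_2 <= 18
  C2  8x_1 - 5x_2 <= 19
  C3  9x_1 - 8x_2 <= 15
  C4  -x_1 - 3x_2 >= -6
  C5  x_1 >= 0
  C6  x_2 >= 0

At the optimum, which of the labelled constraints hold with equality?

C5 and C6

Vertices and W = -x_1 - 10x_2:
  (21/17, 27/17) → W = -291/17
  (3/2, 0) → W = -3/2
  (0, 2) → W = -20
  (0, 0) → W = 0

The maximum is at (0, 0). Substituting into each constraint, equality holds for C5 and C6; the remaining constraints have slack.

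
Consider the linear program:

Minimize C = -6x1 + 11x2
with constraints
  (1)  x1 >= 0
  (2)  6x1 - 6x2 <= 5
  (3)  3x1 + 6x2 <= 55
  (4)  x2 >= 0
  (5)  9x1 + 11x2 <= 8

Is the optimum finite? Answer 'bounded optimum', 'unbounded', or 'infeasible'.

bounded optimum

Corner points and C = -6x1 + 11x2:
  (0, 0) → C = 0
  (0, 8/11) → C = 8
  (5/6, 0) → C = -5
  (103/120, 1/40) → C = -39/8
The feasible region has finitely many vertices and no improving ray; the minimum is -5 at (5/6, 0).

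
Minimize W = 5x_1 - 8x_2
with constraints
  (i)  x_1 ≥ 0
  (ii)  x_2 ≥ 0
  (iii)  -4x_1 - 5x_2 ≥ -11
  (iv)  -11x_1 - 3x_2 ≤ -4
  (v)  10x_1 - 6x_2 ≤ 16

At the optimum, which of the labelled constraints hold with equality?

Vertices and W = 5x_1 - 8x_2:
  (0, 11/5) → W = -88/5
  (0, 4/3) → W = -32/3
  (4/11, 0) → W = 20/11
  (8/5, 0) → W = 8
  (73/37, 23/37) → W = 181/37

The minimum is at (0, 11/5). Substituting into each constraint, equality holds for (i) and (iii); the remaining constraints have slack.

(i) and (iii)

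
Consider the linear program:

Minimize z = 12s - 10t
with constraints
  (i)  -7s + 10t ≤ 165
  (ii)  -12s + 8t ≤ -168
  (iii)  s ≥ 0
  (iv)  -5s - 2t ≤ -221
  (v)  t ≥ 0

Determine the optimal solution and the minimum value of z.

s = 375/8, t = 789/16, minimum z = 555/8

Corner points and z = 12s - 10t:
  (375/8, 789/16) → z = 555/8
  (263/8, 453/16) → z = 891/8
  (221/5, 0) → z = 2652/5
The feasible region is unbounded (it extends along (10, 7), (1, 0)), but z strictly increases along every unbounded feasible direction, so there is no improving ray and the minimum is attained at a vertex.

The binding constraints are -7s + 10t = 165 and -12s + 8t = -168.
Solving simultaneously gives s = 375/8, t = 789/16.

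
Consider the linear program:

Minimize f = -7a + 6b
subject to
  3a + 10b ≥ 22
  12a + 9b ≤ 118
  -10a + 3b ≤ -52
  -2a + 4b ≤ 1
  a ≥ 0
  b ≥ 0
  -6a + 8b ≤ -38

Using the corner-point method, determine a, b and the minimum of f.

The binding constraints are 12a + 9b = 118 and b = 0.
Solving simultaneously gives a = 59/6, b = 0.

a = 59/6, b = 0, minimum f = -413/6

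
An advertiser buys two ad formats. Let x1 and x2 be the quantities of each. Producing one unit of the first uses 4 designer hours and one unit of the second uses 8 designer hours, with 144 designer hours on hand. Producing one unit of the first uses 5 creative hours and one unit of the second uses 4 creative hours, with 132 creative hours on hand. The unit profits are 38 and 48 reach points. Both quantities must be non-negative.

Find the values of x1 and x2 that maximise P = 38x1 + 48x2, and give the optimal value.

Feasible corners and P = 38x1 + 48x2:
  (0, 0) → P = 0
  (0, 18) → P = 864
  (132/5, 0) → P = 5016/5
  (20, 8) → P = 1144

x1 = 20, x2 = 8, maximum P = 1144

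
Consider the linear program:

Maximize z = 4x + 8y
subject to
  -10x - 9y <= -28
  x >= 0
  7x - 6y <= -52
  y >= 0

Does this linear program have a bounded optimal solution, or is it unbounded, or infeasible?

unbounded

From the feasible point (0, 26/3), moving in the direction (0, 1) keeps every constraint satisfied while z increases without bound.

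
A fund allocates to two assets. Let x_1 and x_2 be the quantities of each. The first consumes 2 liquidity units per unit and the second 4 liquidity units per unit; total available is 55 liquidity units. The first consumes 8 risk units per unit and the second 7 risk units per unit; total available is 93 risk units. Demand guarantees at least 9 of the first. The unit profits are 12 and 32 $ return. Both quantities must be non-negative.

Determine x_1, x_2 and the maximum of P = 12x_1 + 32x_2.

x_1 = 9, x_2 = 3, maximum P = 204

The optimum lies where 8x_1 + 7x_2 = 93 and x_1 = 9.
Solving simultaneously gives x_1 = 9, x_2 = 3.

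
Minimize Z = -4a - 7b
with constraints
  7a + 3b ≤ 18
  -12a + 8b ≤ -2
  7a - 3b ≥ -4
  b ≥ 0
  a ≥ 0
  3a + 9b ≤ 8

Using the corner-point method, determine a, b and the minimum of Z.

Corner points and Z = -4a - 7b:
  (18/7, 0) → Z = -72/7
  (23/9, 1/27) → Z = -283/27
  (1/6, 0) → Z = -2/3
  (41/66, 15/22) → Z = -479/66

The optimum lies where 7a + 3b = 18 and 3a + 9b = 8.
Solving simultaneously gives a = 23/9, b = 1/27.

a = 23/9, b = 1/27, minimum Z = -283/27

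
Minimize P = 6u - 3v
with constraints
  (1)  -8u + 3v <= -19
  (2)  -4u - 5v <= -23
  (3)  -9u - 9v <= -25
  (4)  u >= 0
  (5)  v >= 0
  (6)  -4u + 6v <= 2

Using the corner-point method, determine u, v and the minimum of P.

Vertices and P = 6u - 3v:
  (41/13, 27/13) → P = 165/13
  (10/3, 23/9) → P = 37/3
  (23/4, 0) → P = 69/2
The feasible region is unbounded (it extends along (3, 2), (1, 0)), but P strictly increases along every unbounded feasible direction, so there is no improving ray and the minimum is attained at a vertex.

u = 10/3, v = 23/9, minimum P = 37/3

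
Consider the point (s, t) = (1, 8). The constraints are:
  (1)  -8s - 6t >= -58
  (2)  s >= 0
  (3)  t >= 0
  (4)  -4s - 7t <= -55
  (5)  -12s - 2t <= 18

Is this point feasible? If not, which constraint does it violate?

feasible

(1): -56 ≥ -58 ✓
(2): 1 ≥ 0 ✓
(3): 8 ≥ 0 ✓
(4): -60 ≤ -55 ✓
(5): -28 ≤ 18 ✓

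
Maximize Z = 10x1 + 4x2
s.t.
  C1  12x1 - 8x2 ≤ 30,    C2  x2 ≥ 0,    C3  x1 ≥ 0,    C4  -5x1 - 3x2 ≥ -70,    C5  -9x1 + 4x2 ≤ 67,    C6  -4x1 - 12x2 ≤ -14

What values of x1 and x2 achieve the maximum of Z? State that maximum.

x1 = 325/38, x2 = 345/38, maximum Z = 2315/19

Corner points and Z = 10x1 + 4x2:
  (325/38, 345/38) → Z = 2315/19
  (59/22, 3/11) → Z = 307/11
  (0, 67/4) → Z = 67
  (0, 7/6) → Z = 14/3
  (79/47, 965/47) → Z = 4650/47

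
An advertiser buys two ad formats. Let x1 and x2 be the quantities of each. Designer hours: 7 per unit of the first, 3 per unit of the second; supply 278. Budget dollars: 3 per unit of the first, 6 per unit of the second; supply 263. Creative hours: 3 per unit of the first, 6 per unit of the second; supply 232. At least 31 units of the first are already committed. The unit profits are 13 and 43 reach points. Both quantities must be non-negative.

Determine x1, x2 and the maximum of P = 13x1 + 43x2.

Extreme points and P = 13x1 + 43x2:
  (278/7, 0) → P = 3614/7
  (31, 0) → P = 403
  (31, 61/3) → P = 3832/3

x1 = 31, x2 = 61/3, maximum P = 3832/3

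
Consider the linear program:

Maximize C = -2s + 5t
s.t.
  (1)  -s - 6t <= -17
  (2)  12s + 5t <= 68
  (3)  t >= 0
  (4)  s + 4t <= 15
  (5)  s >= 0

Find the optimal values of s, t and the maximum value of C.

s = 0, t = 15/4, maximum C = 75/4

Vertices and C = -2s + 5t:
  (323/67, 136/67) → C = 34/67
  (0, 17/6) → C = 85/6
  (197/43, 112/43) → C = 166/43
  (0, 15/4) → C = 75/4

The binding constraints are s + 4t = 15 and s = 0.
Solving simultaneously gives s = 0, t = 15/4.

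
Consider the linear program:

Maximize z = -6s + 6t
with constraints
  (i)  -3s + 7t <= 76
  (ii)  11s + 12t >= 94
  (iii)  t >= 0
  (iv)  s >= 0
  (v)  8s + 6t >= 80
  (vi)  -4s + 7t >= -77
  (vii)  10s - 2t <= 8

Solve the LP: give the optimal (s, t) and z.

s = 52/37, t = 424/37, maximum z = 2232/37

The optimum lies where -3s + 7t = 76 and 8s + 6t = 80.
Solving simultaneously gives s = 52/37, t = 424/37.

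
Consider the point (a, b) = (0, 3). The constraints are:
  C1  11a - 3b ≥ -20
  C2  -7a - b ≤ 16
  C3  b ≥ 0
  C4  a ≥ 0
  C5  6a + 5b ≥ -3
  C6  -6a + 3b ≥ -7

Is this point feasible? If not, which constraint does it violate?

feasible

C1: -9 ≥ -20 ✓
C2: -3 ≤ 16 ✓
C3: 3 ≥ 0 ✓
C4: 0 ≥ 0 ✓
C5: 15 ≥ -3 ✓
C6: 9 ≥ -7 ✓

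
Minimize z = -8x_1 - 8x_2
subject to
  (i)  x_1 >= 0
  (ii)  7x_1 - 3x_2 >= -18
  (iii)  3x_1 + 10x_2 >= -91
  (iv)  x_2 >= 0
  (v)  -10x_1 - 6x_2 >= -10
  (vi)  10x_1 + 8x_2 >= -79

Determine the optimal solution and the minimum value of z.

Feasible corners and z = -8x_1 - 8x_2:
  (0, 0) → z = 0
  (0, 5/3) → z = -40/3
  (1, 0) → z = -8

x_1 = 0, x_2 = 5/3, minimum z = -40/3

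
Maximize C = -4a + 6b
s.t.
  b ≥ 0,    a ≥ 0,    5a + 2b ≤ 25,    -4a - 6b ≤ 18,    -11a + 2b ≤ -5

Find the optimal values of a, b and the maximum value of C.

a = 15/8, b = 125/16, maximum C = 315/8

Corner points and C = -4a + 6b:
  (5, 0) → C = -20
  (5/11, 0) → C = -20/11
  (15/8, 125/16) → C = 315/8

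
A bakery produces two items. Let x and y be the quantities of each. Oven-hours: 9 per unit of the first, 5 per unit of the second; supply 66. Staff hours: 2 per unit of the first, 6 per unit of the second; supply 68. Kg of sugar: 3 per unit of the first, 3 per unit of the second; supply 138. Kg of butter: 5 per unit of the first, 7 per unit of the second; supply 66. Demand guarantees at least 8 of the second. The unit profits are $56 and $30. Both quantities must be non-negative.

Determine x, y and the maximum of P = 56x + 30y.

x = 2, y = 8, maximum P = 352

Corner points and P = 56x + 30y:
  (0, 66/7) → P = 1980/7
  (0, 8) → P = 240
  (2, 8) → P = 352

At the optimal vertex, 5x + 7y = 66 and y = 8.
Solving simultaneously gives x = 2, y = 8.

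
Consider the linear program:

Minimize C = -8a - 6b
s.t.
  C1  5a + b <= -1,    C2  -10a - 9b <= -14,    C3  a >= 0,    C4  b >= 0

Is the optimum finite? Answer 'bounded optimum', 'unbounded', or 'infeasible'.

infeasible

The boundaries 5a + b = -1 and -10a - 9b = -14 meet at (-23/35, 16/7), but that point violates a ≥ 0. Every candidate vertex is excluded by some other constraint, so the feasible region is empty.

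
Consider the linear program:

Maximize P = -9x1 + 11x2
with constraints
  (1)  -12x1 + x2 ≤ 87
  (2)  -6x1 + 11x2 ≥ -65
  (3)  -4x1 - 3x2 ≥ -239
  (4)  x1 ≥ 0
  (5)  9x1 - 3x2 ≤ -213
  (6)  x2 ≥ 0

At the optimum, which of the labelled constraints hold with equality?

(3) and (4)

Corner points and P = -9x1 + 11x2:
  (0, 239/3) → P = 2629/3
  (2, 77) → P = 829
  (0, 71) → P = 781

The maximum is at (0, 239/3). Substituting into each constraint, equality holds for (3) and (4); the remaining constraints have slack.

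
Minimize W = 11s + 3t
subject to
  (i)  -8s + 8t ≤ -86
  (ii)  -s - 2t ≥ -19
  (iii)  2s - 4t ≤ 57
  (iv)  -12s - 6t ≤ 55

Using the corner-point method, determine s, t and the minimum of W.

s = 19/36, t = -92/9, minimum W = -895/36

Feasible corners and W = 11s + 3t:
  (27/2, 11/4) → W = 627/4
  (19/36, -92/9) → W = -895/36
  (95/4, -19/8) → W = 2033/8
  (61/30, -397/30) → W = -52/3

The optimum lies where -8s + 8t = -86 and -12s - 6t = 55.
Solving simultaneously gives s = 19/36, t = -92/9.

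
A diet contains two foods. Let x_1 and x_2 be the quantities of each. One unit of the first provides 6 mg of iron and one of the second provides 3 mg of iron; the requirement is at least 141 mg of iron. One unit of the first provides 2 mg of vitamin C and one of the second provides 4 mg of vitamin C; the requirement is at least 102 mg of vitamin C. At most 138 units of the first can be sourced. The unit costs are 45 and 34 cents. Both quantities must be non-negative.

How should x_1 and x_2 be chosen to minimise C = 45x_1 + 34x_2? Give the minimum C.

Feasible corners and C = 45x_1 + 34x_2:
  (0, 47) → C = 1598
  (51, 0) → C = 2295
  (138, 0) → C = 6210
  (43/3, 55/3) → C = 3805/3
The feasible region is unbounded (it extends along (0, 1)), but C strictly increases along every unbounded feasible direction, so there is no improving ray and the minimum is attained at a vertex.

The binding constraints are 6x_1 + 3x_2 = 141 and 2x_1 + 4x_2 = 102.
Solving simultaneously gives x_1 = 43/3, x_2 = 55/3.

x_1 = 43/3, x_2 = 55/3, minimum C = 3805/3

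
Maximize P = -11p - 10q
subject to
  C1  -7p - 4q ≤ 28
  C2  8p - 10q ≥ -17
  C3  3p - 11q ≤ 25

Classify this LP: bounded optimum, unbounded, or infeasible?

Feasible corners and P = -11p - 10q:
  (-58/17, -35/34) → P = 813/17
  (-208/89, -259/89) → P = 4878/89
The feasible region has finitely many vertices and no improving ray; the maximum is 4878/89 at (-208/89, -259/89).

bounded optimum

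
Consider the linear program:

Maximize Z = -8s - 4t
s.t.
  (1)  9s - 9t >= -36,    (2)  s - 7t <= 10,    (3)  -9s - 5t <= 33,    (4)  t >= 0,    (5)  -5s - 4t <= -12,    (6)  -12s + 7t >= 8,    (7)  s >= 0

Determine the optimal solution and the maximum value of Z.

s = 0, t = 3, maximum Z = -12

Feasible corners and Z = -8s - 4t:
  (4, 8) → Z = -64
  (0, 4) → Z = -16
  (52/83, 184/83) → Z = -1152/83
  (0, 3) → Z = -12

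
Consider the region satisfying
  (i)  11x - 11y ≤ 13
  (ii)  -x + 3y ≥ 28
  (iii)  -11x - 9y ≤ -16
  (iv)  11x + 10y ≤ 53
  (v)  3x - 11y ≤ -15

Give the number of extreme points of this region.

Intersecting each pair of boundary lines and keeping only the points that satisfy every inequality leaves:
  (-34/7, 54/7)
  (-121/43, 361/43)
  (-317/11, 37)

3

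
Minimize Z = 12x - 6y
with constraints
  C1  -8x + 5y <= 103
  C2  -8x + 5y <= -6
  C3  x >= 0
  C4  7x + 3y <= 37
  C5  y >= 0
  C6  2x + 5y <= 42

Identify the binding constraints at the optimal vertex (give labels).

C2 and C5

Vertices and Z = 12x - 6y:
  (203/59, 254/59) → Z = 912/59
  (3/4, 0) → Z = 9
  (37/7, 0) → Z = 444/7

The minimum is at (3/4, 0). Substituting into each constraint, equality holds for C2 and C5; the remaining constraints have slack.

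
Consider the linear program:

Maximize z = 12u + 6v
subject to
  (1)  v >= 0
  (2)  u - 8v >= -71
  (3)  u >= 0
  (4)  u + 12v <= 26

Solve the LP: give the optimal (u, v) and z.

Extreme points and z = 12u + 6v:
  (0, 0) → z = 0
  (26, 0) → z = 312
  (0, 13/6) → z = 13

At the optimal vertex, v = 0 and u + 12v = 26.
Solving simultaneously gives u = 26, v = 0.

u = 26, v = 0, maximum z = 312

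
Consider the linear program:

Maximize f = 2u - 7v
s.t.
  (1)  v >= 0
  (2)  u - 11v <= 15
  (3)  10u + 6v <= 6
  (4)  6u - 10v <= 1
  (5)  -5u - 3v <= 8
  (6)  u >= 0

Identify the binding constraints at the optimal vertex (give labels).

(1) and (4)

Feasible corners and f = 2u - 7v:
  (1/6, 0) → f = 1/3
  (0, 0) → f = 0
  (33/68, 13/68) → f = -25/68
  (0, 1) → f = -7

The maximum is at (1/6, 0). Substituting into each constraint, equality holds for (1) and (4); the remaining constraints have slack.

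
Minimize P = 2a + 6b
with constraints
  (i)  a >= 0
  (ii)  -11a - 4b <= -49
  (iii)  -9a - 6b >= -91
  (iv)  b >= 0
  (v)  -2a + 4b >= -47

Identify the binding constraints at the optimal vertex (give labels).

Vertices and P = 2a + 6b:
  (0, 49/4) → P = 147/2
  (0, 91/6) → P = 91
  (49/11, 0) → P = 98/11
  (91/9, 0) → P = 182/9

The minimum is at (49/11, 0). Substituting into each constraint, equality holds for (ii) and (iv); the remaining constraints have slack.

(ii) and (iv)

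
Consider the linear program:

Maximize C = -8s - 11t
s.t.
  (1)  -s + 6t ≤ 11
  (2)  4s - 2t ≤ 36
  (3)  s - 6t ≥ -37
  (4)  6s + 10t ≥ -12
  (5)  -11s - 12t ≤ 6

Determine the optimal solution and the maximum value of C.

s = 42/19, t = -48/19, maximum C = 192/19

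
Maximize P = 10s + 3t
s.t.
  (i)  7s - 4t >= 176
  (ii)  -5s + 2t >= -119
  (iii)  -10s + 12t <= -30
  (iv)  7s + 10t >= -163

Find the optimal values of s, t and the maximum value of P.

s = 62/3, t = -47/6, maximum P = 1099/6

Feasible corners and P = 10s + 3t:
  (62/3, -47/6) → P = 1099/6
  (554/49, -339/14) → P = 3961/98
  (27/2, -103/4) → P = 231/4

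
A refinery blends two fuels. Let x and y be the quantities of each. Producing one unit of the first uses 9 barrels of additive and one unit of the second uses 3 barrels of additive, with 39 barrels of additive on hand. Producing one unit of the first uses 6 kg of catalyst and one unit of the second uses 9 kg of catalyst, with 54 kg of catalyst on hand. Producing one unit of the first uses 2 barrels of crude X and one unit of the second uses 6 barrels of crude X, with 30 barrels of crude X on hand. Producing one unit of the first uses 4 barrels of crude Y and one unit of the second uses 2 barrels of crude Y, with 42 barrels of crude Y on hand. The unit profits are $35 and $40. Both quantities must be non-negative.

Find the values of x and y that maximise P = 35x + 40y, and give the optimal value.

x = 3, y = 4, maximum P = 265

Feasible corners and P = 35x + 40y:
  (0, 0) → P = 0
  (0, 5) → P = 200
  (13/3, 0) → P = 455/3
  (3, 4) → P = 265

The binding constraints are 9x + 3y = 39 and 6x + 9y = 54.
Solving simultaneously gives x = 3, y = 4.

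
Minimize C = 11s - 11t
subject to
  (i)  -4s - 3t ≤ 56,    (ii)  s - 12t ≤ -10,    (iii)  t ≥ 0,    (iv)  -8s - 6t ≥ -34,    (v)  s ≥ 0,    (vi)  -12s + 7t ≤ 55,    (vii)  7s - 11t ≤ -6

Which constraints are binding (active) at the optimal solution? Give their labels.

(iv) and (v)

Extreme points and C = 11s - 11t:
  (0, 5/6) → C = -55/6
  (38/73, 64/73) → C = -286/73
  (0, 17/3) → C = -187/3
  (13/5, 11/5) → C = 22/5

The minimum is at (0, 17/3). Substituting into each constraint, equality holds for (iv) and (v); the remaining constraints have slack.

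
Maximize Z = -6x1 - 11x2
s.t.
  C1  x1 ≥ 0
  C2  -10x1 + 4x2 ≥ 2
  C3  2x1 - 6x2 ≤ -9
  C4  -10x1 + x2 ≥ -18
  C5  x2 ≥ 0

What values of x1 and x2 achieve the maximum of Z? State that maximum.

The feasible region is unbounded (it extends along (0, 1), (1, 10)), but Z strictly decreases along every unbounded feasible direction, so there is no improving ray and the maximum is attained at a vertex.

The optimum lies where x1 = 0 and 2x1 - 6x2 = -9.
Solving simultaneously gives x1 = 0, x2 = 3/2.

x1 = 0, x2 = 3/2, maximum Z = -33/2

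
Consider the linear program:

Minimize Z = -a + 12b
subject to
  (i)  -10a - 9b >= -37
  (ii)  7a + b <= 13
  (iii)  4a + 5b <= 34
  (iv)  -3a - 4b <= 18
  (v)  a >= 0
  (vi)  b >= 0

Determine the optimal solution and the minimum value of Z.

The optimum lies where 7a + b = 13 and b = 0.
Solving simultaneously gives a = 13/7, b = 0.

a = 13/7, b = 0, minimum Z = -13/7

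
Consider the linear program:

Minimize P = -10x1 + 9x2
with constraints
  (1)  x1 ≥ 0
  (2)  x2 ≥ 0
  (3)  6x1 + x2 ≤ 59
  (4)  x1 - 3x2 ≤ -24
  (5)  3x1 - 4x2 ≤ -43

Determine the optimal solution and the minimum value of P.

Corner points and P = -10x1 + 9x2:
  (0, 59) → P = 531
  (0, 43/4) → P = 387/4
  (193/27, 145/9) → P = 1985/27

At the optimal vertex, 6x1 + x2 = 59 and 3x1 - 4x2 = -43.
Solving simultaneously gives x1 = 193/27, x2 = 145/9.

x1 = 193/27, x2 = 145/9, minimum P = 1985/27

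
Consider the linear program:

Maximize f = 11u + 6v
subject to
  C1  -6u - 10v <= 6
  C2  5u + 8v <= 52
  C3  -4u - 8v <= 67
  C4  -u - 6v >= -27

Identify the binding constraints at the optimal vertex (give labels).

Feasible corners and f = 11u + 6v:
  (311/4, -189/4) → f = 2287/4
  (-153/13, 84/13) → f = -1179/13
  (119, -543/8) → f = 3607/4
  (48/11, 83/22) → f = 777/11

The maximum is at (119, -543/8). Substituting into each constraint, equality holds for C2 and C3; the remaining constraints have slack.

C2 and C3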